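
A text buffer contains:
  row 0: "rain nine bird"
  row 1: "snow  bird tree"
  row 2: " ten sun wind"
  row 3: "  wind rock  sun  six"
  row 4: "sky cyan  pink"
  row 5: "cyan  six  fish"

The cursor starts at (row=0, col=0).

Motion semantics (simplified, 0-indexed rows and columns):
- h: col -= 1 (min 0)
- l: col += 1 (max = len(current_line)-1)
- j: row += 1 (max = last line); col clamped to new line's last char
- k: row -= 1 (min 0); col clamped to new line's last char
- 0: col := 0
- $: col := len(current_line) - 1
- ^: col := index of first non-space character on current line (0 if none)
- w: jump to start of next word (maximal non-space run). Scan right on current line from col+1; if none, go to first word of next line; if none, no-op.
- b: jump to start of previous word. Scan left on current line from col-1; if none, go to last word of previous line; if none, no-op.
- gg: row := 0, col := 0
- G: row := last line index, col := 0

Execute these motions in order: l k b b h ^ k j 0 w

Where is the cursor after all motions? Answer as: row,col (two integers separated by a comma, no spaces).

Answer: 1,6

Derivation:
After 1 (l): row=0 col=1 char='a'
After 2 (k): row=0 col=1 char='a'
After 3 (b): row=0 col=0 char='r'
After 4 (b): row=0 col=0 char='r'
After 5 (h): row=0 col=0 char='r'
After 6 (^): row=0 col=0 char='r'
After 7 (k): row=0 col=0 char='r'
After 8 (j): row=1 col=0 char='s'
After 9 (0): row=1 col=0 char='s'
After 10 (w): row=1 col=6 char='b'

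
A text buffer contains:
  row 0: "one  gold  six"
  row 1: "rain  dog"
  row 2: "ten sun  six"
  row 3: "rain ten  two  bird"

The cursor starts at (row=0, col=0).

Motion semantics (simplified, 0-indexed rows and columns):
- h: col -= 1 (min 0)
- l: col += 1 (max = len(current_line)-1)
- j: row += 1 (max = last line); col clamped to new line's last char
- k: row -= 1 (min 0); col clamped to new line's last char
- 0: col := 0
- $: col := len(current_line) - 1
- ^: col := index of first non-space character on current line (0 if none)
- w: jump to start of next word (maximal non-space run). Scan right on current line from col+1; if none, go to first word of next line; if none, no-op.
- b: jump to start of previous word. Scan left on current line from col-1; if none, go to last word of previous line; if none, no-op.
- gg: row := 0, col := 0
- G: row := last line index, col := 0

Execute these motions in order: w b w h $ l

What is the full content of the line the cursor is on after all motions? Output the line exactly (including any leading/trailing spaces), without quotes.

Answer: one  gold  six

Derivation:
After 1 (w): row=0 col=5 char='g'
After 2 (b): row=0 col=0 char='o'
After 3 (w): row=0 col=5 char='g'
After 4 (h): row=0 col=4 char='_'
After 5 ($): row=0 col=13 char='x'
After 6 (l): row=0 col=13 char='x'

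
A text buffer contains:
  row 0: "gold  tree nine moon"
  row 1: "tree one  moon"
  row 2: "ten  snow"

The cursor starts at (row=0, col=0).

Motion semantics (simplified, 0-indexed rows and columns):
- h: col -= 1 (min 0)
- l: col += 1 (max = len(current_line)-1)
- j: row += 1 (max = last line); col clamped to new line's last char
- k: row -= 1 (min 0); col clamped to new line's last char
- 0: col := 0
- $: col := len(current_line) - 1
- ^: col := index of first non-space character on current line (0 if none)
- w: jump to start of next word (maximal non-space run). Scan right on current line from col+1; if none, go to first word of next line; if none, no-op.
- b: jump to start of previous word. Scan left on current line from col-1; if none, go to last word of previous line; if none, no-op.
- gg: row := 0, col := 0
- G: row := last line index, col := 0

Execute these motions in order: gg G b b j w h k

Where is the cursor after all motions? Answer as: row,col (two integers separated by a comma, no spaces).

After 1 (gg): row=0 col=0 char='g'
After 2 (G): row=2 col=0 char='t'
After 3 (b): row=1 col=10 char='m'
After 4 (b): row=1 col=5 char='o'
After 5 (j): row=2 col=5 char='s'
After 6 (w): row=2 col=5 char='s'
After 7 (h): row=2 col=4 char='_'
After 8 (k): row=1 col=4 char='_'

Answer: 1,4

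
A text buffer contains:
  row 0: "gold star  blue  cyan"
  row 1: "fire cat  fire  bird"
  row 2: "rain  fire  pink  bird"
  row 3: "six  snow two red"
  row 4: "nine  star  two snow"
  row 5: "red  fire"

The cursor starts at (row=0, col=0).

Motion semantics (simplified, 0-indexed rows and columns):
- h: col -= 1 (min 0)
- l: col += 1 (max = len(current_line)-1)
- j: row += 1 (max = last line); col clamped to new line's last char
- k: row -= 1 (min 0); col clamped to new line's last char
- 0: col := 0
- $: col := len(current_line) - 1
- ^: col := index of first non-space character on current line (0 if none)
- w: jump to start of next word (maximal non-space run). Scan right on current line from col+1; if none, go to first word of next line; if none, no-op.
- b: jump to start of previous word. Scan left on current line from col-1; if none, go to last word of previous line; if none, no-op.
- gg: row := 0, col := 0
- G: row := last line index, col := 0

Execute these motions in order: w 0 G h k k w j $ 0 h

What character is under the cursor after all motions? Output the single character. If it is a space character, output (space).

After 1 (w): row=0 col=5 char='s'
After 2 (0): row=0 col=0 char='g'
After 3 (G): row=5 col=0 char='r'
After 4 (h): row=5 col=0 char='r'
After 5 (k): row=4 col=0 char='n'
After 6 (k): row=3 col=0 char='s'
After 7 (w): row=3 col=5 char='s'
After 8 (j): row=4 col=5 char='_'
After 9 ($): row=4 col=19 char='w'
After 10 (0): row=4 col=0 char='n'
After 11 (h): row=4 col=0 char='n'

Answer: n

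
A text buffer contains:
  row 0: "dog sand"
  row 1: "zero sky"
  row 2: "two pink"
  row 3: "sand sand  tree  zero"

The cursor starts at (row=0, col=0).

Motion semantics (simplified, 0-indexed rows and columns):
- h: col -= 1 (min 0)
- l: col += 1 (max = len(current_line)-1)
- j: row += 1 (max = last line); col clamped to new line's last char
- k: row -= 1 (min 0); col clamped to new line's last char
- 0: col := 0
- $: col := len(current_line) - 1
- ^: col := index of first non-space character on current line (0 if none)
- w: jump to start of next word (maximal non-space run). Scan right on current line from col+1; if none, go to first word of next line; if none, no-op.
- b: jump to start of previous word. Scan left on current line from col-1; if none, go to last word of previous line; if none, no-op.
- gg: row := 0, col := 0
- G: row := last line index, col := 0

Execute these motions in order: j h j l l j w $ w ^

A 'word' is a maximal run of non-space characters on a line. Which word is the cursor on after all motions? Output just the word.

After 1 (j): row=1 col=0 char='z'
After 2 (h): row=1 col=0 char='z'
After 3 (j): row=2 col=0 char='t'
After 4 (l): row=2 col=1 char='w'
After 5 (l): row=2 col=2 char='o'
After 6 (j): row=3 col=2 char='n'
After 7 (w): row=3 col=5 char='s'
After 8 ($): row=3 col=20 char='o'
After 9 (w): row=3 col=20 char='o'
After 10 (^): row=3 col=0 char='s'

Answer: sand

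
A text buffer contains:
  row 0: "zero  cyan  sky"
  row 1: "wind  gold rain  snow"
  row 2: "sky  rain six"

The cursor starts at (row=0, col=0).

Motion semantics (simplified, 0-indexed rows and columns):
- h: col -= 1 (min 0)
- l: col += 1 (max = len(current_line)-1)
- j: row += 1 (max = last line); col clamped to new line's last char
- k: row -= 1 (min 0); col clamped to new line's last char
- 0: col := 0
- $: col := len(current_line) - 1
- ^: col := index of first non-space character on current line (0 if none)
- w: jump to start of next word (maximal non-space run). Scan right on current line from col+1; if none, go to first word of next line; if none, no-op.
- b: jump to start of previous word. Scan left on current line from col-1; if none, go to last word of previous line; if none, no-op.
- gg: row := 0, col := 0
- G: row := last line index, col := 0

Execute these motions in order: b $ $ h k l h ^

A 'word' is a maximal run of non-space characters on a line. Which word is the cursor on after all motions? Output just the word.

Answer: zero

Derivation:
After 1 (b): row=0 col=0 char='z'
After 2 ($): row=0 col=14 char='y'
After 3 ($): row=0 col=14 char='y'
After 4 (h): row=0 col=13 char='k'
After 5 (k): row=0 col=13 char='k'
After 6 (l): row=0 col=14 char='y'
After 7 (h): row=0 col=13 char='k'
After 8 (^): row=0 col=0 char='z'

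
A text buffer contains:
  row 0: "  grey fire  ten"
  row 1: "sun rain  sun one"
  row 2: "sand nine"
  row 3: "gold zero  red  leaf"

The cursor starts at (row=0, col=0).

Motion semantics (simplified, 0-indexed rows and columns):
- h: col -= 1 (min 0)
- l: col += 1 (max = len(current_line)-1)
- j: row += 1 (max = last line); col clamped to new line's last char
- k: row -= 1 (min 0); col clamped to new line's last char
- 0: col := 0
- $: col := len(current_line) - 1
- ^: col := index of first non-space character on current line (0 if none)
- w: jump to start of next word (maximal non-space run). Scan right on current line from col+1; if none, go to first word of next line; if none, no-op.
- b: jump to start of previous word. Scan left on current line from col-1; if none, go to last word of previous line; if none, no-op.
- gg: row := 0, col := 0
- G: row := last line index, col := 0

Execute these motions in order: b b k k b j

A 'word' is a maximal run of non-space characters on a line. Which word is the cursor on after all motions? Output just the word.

Answer: sun

Derivation:
After 1 (b): row=0 col=0 char='_'
After 2 (b): row=0 col=0 char='_'
After 3 (k): row=0 col=0 char='_'
After 4 (k): row=0 col=0 char='_'
After 5 (b): row=0 col=0 char='_'
After 6 (j): row=1 col=0 char='s'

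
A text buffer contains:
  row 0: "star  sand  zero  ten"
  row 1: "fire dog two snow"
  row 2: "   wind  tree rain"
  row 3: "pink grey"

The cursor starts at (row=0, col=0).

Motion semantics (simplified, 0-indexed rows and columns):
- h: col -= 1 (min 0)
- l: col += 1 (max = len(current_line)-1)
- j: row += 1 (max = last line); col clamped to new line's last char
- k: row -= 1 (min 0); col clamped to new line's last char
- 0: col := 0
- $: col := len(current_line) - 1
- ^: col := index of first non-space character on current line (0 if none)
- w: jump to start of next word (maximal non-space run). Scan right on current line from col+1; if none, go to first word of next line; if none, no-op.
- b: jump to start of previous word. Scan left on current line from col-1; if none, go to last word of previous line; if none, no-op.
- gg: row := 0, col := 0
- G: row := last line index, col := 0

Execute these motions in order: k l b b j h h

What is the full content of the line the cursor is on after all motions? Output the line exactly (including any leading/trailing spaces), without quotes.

After 1 (k): row=0 col=0 char='s'
After 2 (l): row=0 col=1 char='t'
After 3 (b): row=0 col=0 char='s'
After 4 (b): row=0 col=0 char='s'
After 5 (j): row=1 col=0 char='f'
After 6 (h): row=1 col=0 char='f'
After 7 (h): row=1 col=0 char='f'

Answer: fire dog two snow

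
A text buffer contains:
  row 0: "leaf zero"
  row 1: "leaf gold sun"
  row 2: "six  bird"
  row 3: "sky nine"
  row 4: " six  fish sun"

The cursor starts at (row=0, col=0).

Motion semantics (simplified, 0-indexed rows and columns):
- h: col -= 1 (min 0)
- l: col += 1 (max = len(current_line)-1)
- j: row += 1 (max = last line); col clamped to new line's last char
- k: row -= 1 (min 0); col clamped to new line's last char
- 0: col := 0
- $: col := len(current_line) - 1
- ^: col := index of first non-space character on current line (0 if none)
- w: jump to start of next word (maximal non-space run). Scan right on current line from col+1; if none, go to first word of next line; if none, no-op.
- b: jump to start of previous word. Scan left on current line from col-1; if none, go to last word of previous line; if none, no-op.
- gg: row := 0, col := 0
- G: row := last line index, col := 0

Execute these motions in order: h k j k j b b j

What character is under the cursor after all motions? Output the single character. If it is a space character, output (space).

After 1 (h): row=0 col=0 char='l'
After 2 (k): row=0 col=0 char='l'
After 3 (j): row=1 col=0 char='l'
After 4 (k): row=0 col=0 char='l'
After 5 (j): row=1 col=0 char='l'
After 6 (b): row=0 col=5 char='z'
After 7 (b): row=0 col=0 char='l'
After 8 (j): row=1 col=0 char='l'

Answer: l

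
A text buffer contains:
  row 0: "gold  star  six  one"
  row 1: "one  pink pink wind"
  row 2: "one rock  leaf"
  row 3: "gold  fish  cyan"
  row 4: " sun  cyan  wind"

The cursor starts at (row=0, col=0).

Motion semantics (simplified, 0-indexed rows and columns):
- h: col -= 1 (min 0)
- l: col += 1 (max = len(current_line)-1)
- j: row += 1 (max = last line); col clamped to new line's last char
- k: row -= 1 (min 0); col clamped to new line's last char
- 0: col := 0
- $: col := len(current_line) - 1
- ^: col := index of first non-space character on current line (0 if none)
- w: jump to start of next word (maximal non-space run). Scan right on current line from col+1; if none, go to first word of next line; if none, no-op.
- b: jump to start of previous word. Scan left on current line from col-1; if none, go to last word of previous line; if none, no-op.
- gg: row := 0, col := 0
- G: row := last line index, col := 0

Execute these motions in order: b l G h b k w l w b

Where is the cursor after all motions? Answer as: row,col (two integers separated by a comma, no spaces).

Answer: 3,0

Derivation:
After 1 (b): row=0 col=0 char='g'
After 2 (l): row=0 col=1 char='o'
After 3 (G): row=4 col=0 char='_'
After 4 (h): row=4 col=0 char='_'
After 5 (b): row=3 col=12 char='c'
After 6 (k): row=2 col=12 char='a'
After 7 (w): row=3 col=0 char='g'
After 8 (l): row=3 col=1 char='o'
After 9 (w): row=3 col=6 char='f'
After 10 (b): row=3 col=0 char='g'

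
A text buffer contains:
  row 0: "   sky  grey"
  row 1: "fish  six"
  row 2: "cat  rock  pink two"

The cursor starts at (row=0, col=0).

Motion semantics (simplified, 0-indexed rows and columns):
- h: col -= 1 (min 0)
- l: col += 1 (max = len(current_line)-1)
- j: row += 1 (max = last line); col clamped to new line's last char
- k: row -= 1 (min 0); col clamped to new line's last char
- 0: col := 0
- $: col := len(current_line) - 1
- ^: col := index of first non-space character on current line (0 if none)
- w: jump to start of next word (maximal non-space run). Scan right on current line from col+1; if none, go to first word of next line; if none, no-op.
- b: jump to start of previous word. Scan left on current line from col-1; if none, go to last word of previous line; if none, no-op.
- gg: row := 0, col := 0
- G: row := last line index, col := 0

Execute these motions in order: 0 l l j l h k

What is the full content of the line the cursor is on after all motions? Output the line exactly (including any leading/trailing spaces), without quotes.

Answer:    sky  grey

Derivation:
After 1 (0): row=0 col=0 char='_'
After 2 (l): row=0 col=1 char='_'
After 3 (l): row=0 col=2 char='_'
After 4 (j): row=1 col=2 char='s'
After 5 (l): row=1 col=3 char='h'
After 6 (h): row=1 col=2 char='s'
After 7 (k): row=0 col=2 char='_'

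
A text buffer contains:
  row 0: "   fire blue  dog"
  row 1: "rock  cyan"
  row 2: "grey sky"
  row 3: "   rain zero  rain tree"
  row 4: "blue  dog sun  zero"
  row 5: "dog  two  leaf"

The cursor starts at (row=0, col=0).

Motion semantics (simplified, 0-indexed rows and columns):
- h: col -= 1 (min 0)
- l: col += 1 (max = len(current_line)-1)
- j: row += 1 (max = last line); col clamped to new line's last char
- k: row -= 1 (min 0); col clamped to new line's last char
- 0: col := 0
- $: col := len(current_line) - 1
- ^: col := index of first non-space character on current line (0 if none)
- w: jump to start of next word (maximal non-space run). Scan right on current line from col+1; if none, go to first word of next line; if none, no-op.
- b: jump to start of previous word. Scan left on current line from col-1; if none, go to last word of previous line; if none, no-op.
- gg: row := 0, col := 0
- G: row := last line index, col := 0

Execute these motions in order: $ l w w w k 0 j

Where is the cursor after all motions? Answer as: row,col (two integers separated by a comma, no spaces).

Answer: 2,0

Derivation:
After 1 ($): row=0 col=16 char='g'
After 2 (l): row=0 col=16 char='g'
After 3 (w): row=1 col=0 char='r'
After 4 (w): row=1 col=6 char='c'
After 5 (w): row=2 col=0 char='g'
After 6 (k): row=1 col=0 char='r'
After 7 (0): row=1 col=0 char='r'
After 8 (j): row=2 col=0 char='g'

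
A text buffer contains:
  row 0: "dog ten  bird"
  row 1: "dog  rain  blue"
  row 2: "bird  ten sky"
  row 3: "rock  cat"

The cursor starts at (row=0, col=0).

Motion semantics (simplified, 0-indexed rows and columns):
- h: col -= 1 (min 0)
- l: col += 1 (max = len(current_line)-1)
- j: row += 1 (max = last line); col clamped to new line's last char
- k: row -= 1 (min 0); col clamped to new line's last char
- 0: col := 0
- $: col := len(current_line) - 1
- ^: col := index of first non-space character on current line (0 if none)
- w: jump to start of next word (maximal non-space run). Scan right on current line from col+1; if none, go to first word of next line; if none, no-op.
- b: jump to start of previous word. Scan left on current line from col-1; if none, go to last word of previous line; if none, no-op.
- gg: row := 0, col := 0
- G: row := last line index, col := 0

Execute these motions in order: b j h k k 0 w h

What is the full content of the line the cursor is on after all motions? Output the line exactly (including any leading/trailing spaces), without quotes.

Answer: dog ten  bird

Derivation:
After 1 (b): row=0 col=0 char='d'
After 2 (j): row=1 col=0 char='d'
After 3 (h): row=1 col=0 char='d'
After 4 (k): row=0 col=0 char='d'
After 5 (k): row=0 col=0 char='d'
After 6 (0): row=0 col=0 char='d'
After 7 (w): row=0 col=4 char='t'
After 8 (h): row=0 col=3 char='_'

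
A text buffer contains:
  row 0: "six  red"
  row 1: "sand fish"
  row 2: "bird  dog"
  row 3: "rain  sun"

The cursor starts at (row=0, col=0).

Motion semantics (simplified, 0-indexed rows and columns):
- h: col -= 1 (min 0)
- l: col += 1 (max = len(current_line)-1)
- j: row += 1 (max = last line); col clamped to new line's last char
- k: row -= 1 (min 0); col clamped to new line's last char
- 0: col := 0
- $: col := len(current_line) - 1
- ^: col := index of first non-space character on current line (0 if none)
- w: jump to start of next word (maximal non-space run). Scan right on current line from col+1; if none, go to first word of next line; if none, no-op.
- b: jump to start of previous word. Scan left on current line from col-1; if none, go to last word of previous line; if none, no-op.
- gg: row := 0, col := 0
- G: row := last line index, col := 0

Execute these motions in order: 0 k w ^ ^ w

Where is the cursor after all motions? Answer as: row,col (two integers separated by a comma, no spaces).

Answer: 0,5

Derivation:
After 1 (0): row=0 col=0 char='s'
After 2 (k): row=0 col=0 char='s'
After 3 (w): row=0 col=5 char='r'
After 4 (^): row=0 col=0 char='s'
After 5 (^): row=0 col=0 char='s'
After 6 (w): row=0 col=5 char='r'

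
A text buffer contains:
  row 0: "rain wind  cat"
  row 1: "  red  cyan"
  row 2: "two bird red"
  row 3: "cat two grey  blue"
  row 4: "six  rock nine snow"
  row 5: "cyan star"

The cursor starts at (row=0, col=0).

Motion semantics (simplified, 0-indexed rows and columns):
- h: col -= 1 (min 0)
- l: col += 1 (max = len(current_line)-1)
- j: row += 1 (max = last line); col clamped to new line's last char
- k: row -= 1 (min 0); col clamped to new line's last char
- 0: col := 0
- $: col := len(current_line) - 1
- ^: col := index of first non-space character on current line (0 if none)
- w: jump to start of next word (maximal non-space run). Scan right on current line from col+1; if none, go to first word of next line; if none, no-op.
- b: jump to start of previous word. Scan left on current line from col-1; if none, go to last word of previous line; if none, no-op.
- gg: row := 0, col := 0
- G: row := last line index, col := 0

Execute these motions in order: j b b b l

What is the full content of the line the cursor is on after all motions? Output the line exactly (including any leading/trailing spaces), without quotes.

After 1 (j): row=1 col=0 char='_'
After 2 (b): row=0 col=11 char='c'
After 3 (b): row=0 col=5 char='w'
After 4 (b): row=0 col=0 char='r'
After 5 (l): row=0 col=1 char='a'

Answer: rain wind  cat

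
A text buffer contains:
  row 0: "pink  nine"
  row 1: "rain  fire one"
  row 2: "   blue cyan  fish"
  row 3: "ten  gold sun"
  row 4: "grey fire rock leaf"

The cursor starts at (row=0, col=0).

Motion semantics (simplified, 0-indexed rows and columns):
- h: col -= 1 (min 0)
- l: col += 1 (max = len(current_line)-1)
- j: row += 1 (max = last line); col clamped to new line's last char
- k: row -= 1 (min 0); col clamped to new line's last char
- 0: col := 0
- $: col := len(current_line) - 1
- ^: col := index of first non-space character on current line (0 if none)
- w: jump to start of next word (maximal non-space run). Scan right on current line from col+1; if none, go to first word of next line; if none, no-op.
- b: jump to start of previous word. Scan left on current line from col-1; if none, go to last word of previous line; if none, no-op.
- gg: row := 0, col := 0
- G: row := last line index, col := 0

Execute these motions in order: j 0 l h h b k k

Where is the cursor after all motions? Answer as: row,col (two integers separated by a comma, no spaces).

After 1 (j): row=1 col=0 char='r'
After 2 (0): row=1 col=0 char='r'
After 3 (l): row=1 col=1 char='a'
After 4 (h): row=1 col=0 char='r'
After 5 (h): row=1 col=0 char='r'
After 6 (b): row=0 col=6 char='n'
After 7 (k): row=0 col=6 char='n'
After 8 (k): row=0 col=6 char='n'

Answer: 0,6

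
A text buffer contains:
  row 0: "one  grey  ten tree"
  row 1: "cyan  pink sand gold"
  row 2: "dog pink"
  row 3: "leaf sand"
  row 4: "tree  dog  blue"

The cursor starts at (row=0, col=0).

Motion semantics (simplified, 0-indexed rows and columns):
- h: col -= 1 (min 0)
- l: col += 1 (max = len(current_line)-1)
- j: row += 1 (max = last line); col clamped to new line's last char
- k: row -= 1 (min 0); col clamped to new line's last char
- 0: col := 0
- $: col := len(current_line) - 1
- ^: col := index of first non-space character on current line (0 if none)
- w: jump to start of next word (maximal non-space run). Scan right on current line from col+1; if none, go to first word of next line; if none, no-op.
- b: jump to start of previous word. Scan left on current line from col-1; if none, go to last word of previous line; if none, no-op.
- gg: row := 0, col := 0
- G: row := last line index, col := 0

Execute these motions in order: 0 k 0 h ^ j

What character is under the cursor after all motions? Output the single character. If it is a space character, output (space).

Answer: c

Derivation:
After 1 (0): row=0 col=0 char='o'
After 2 (k): row=0 col=0 char='o'
After 3 (0): row=0 col=0 char='o'
After 4 (h): row=0 col=0 char='o'
After 5 (^): row=0 col=0 char='o'
After 6 (j): row=1 col=0 char='c'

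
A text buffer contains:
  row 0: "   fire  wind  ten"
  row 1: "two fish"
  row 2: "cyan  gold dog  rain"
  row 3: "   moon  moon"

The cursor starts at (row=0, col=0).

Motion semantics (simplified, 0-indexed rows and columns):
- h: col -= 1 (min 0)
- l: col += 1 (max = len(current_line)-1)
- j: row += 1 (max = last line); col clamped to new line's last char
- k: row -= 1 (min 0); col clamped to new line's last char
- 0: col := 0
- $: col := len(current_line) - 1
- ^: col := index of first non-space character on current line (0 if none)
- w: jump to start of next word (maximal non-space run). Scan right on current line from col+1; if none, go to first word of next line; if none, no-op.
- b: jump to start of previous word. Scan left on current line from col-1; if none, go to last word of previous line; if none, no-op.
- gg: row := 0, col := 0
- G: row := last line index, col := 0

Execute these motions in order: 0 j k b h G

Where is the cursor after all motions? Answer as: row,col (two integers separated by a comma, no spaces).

Answer: 3,0

Derivation:
After 1 (0): row=0 col=0 char='_'
After 2 (j): row=1 col=0 char='t'
After 3 (k): row=0 col=0 char='_'
After 4 (b): row=0 col=0 char='_'
After 5 (h): row=0 col=0 char='_'
After 6 (G): row=3 col=0 char='_'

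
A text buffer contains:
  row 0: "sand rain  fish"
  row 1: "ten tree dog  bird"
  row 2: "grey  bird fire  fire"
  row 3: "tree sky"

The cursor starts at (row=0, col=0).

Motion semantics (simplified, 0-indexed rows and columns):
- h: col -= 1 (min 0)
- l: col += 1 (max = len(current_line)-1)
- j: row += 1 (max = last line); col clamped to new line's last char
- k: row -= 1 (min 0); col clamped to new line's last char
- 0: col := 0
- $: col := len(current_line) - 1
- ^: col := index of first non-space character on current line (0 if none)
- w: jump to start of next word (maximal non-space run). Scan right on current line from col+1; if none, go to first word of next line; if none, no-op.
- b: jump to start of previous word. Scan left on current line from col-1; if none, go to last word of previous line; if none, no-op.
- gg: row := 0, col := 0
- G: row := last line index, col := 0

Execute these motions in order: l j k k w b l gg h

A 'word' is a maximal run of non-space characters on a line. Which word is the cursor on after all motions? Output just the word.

After 1 (l): row=0 col=1 char='a'
After 2 (j): row=1 col=1 char='e'
After 3 (k): row=0 col=1 char='a'
After 4 (k): row=0 col=1 char='a'
After 5 (w): row=0 col=5 char='r'
After 6 (b): row=0 col=0 char='s'
After 7 (l): row=0 col=1 char='a'
After 8 (gg): row=0 col=0 char='s'
After 9 (h): row=0 col=0 char='s'

Answer: sand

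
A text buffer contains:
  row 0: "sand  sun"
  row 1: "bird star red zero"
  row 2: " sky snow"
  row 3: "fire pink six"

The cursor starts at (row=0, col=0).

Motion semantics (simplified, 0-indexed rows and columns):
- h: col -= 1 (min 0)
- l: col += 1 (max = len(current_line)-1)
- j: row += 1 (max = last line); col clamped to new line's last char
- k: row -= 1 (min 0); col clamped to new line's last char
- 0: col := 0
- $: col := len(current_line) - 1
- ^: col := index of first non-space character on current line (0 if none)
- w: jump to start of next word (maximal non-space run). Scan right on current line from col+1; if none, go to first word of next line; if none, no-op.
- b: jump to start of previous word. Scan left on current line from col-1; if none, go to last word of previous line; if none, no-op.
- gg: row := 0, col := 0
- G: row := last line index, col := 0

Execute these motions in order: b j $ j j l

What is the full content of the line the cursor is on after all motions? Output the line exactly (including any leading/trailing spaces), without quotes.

After 1 (b): row=0 col=0 char='s'
After 2 (j): row=1 col=0 char='b'
After 3 ($): row=1 col=17 char='o'
After 4 (j): row=2 col=8 char='w'
After 5 (j): row=3 col=8 char='k'
After 6 (l): row=3 col=9 char='_'

Answer: fire pink six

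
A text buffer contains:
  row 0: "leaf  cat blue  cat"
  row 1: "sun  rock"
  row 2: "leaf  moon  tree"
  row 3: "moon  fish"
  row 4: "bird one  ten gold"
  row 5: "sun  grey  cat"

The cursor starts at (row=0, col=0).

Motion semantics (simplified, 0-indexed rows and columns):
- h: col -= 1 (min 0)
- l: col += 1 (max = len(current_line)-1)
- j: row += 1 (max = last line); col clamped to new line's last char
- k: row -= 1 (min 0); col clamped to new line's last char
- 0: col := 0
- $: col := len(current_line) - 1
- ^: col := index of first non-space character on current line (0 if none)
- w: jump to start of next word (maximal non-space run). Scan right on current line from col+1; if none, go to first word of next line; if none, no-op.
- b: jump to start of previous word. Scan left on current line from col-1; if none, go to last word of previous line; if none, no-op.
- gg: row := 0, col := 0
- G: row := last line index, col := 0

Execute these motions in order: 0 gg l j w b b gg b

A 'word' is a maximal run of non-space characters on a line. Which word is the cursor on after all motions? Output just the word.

Answer: leaf

Derivation:
After 1 (0): row=0 col=0 char='l'
After 2 (gg): row=0 col=0 char='l'
After 3 (l): row=0 col=1 char='e'
After 4 (j): row=1 col=1 char='u'
After 5 (w): row=1 col=5 char='r'
After 6 (b): row=1 col=0 char='s'
After 7 (b): row=0 col=16 char='c'
After 8 (gg): row=0 col=0 char='l'
After 9 (b): row=0 col=0 char='l'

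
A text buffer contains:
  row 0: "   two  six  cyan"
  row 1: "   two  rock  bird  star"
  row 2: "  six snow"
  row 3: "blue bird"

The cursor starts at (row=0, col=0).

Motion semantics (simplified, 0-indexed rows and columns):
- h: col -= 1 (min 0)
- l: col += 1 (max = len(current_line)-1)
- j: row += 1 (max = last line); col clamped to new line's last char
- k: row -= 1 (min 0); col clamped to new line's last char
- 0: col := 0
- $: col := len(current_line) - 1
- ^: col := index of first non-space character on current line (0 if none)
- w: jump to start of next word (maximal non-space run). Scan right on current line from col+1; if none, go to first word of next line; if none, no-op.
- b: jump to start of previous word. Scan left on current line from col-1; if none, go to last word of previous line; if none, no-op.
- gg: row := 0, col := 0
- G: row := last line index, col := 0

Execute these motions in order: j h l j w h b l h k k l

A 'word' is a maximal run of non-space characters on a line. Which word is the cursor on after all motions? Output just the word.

Answer: cyan

Derivation:
After 1 (j): row=1 col=0 char='_'
After 2 (h): row=1 col=0 char='_'
After 3 (l): row=1 col=1 char='_'
After 4 (j): row=2 col=1 char='_'
After 5 (w): row=2 col=2 char='s'
After 6 (h): row=2 col=1 char='_'
After 7 (b): row=1 col=20 char='s'
After 8 (l): row=1 col=21 char='t'
After 9 (h): row=1 col=20 char='s'
After 10 (k): row=0 col=16 char='n'
After 11 (k): row=0 col=16 char='n'
After 12 (l): row=0 col=16 char='n'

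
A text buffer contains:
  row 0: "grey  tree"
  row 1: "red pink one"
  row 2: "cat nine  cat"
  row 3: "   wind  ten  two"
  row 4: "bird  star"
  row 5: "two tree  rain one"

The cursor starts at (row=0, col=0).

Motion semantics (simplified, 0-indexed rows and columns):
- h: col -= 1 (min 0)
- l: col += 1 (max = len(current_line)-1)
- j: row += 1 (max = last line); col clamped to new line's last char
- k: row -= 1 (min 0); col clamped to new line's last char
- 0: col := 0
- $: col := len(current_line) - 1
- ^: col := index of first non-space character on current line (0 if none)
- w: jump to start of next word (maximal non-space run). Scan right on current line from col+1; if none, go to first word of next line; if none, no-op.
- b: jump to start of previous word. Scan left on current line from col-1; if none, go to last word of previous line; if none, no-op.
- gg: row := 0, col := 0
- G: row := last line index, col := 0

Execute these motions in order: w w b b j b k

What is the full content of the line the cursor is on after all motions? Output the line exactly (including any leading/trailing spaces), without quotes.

Answer: grey  tree

Derivation:
After 1 (w): row=0 col=6 char='t'
After 2 (w): row=1 col=0 char='r'
After 3 (b): row=0 col=6 char='t'
After 4 (b): row=0 col=0 char='g'
After 5 (j): row=1 col=0 char='r'
After 6 (b): row=0 col=6 char='t'
After 7 (k): row=0 col=6 char='t'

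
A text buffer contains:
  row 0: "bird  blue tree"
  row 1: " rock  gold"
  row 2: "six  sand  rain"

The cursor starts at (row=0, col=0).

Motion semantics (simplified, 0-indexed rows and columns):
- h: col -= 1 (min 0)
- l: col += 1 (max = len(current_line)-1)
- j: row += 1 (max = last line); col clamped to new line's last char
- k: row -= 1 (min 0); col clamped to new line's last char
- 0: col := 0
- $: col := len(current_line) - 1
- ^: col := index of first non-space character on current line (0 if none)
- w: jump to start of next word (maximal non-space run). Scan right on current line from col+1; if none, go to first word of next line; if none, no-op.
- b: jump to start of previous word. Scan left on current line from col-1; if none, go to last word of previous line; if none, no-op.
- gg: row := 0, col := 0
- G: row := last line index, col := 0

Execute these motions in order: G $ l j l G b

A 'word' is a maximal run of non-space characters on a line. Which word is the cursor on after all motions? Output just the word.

After 1 (G): row=2 col=0 char='s'
After 2 ($): row=2 col=14 char='n'
After 3 (l): row=2 col=14 char='n'
After 4 (j): row=2 col=14 char='n'
After 5 (l): row=2 col=14 char='n'
After 6 (G): row=2 col=0 char='s'
After 7 (b): row=1 col=7 char='g'

Answer: gold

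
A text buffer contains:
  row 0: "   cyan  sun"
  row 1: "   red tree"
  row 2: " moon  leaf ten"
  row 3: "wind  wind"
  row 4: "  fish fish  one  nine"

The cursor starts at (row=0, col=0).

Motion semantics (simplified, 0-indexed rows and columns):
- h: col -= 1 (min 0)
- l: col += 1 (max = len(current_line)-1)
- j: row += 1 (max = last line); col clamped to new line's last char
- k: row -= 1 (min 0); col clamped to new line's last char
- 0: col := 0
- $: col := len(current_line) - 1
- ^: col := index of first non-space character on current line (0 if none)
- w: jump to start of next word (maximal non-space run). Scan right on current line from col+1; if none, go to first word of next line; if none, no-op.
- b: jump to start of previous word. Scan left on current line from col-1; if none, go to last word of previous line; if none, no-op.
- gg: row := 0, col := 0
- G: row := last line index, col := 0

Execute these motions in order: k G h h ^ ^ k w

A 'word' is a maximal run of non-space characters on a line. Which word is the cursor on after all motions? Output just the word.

Answer: wind

Derivation:
After 1 (k): row=0 col=0 char='_'
After 2 (G): row=4 col=0 char='_'
After 3 (h): row=4 col=0 char='_'
After 4 (h): row=4 col=0 char='_'
After 5 (^): row=4 col=2 char='f'
After 6 (^): row=4 col=2 char='f'
After 7 (k): row=3 col=2 char='n'
After 8 (w): row=3 col=6 char='w'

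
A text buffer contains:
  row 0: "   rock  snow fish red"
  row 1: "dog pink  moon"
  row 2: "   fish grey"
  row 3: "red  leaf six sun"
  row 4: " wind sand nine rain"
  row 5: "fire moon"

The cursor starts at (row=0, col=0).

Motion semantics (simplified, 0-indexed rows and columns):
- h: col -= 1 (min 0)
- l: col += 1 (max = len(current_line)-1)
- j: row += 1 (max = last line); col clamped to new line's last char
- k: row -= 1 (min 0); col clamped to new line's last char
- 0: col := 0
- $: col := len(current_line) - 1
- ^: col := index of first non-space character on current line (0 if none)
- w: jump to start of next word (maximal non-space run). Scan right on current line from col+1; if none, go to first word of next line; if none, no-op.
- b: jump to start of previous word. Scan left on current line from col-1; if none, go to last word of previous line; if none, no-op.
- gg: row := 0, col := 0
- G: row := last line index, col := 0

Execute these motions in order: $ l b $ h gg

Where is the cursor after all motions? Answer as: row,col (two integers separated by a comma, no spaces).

Answer: 0,0

Derivation:
After 1 ($): row=0 col=21 char='d'
After 2 (l): row=0 col=21 char='d'
After 3 (b): row=0 col=19 char='r'
After 4 ($): row=0 col=21 char='d'
After 5 (h): row=0 col=20 char='e'
After 6 (gg): row=0 col=0 char='_'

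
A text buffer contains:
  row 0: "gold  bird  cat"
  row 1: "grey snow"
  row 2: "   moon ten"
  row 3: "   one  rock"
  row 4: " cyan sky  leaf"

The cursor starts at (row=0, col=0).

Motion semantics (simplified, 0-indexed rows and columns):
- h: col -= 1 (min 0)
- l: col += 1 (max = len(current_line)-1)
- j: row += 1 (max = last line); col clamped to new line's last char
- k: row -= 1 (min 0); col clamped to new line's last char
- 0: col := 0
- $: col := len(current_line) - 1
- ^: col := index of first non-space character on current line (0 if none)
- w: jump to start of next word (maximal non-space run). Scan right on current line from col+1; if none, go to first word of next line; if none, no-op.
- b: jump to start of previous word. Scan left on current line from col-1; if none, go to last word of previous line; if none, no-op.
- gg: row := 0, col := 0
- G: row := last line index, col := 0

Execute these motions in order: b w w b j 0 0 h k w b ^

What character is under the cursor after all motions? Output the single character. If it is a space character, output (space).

After 1 (b): row=0 col=0 char='g'
After 2 (w): row=0 col=6 char='b'
After 3 (w): row=0 col=12 char='c'
After 4 (b): row=0 col=6 char='b'
After 5 (j): row=1 col=6 char='n'
After 6 (0): row=1 col=0 char='g'
After 7 (0): row=1 col=0 char='g'
After 8 (h): row=1 col=0 char='g'
After 9 (k): row=0 col=0 char='g'
After 10 (w): row=0 col=6 char='b'
After 11 (b): row=0 col=0 char='g'
After 12 (^): row=0 col=0 char='g'

Answer: g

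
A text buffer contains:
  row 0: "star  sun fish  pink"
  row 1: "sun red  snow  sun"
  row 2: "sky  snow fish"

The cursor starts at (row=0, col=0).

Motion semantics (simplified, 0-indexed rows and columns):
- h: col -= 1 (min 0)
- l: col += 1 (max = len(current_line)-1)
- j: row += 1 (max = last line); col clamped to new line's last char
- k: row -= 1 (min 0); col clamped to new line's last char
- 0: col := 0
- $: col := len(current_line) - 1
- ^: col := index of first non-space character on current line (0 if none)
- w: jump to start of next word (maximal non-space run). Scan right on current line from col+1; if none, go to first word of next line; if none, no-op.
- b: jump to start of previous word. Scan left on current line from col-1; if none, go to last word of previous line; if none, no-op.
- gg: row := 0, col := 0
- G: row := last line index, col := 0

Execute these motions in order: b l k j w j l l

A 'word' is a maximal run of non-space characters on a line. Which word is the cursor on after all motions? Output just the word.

After 1 (b): row=0 col=0 char='s'
After 2 (l): row=0 col=1 char='t'
After 3 (k): row=0 col=1 char='t'
After 4 (j): row=1 col=1 char='u'
After 5 (w): row=1 col=4 char='r'
After 6 (j): row=2 col=4 char='_'
After 7 (l): row=2 col=5 char='s'
After 8 (l): row=2 col=6 char='n'

Answer: snow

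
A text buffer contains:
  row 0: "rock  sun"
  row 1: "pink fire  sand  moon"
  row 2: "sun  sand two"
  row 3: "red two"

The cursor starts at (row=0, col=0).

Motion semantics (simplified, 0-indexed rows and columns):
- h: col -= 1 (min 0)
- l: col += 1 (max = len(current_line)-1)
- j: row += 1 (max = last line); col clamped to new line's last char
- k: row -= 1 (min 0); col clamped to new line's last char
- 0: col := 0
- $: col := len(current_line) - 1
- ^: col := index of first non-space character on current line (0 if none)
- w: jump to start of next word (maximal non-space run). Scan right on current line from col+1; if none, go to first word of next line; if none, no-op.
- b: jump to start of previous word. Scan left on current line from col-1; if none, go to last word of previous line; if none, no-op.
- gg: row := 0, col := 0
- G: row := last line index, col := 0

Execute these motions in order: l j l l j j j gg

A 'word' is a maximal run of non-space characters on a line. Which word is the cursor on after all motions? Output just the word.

After 1 (l): row=0 col=1 char='o'
After 2 (j): row=1 col=1 char='i'
After 3 (l): row=1 col=2 char='n'
After 4 (l): row=1 col=3 char='k'
After 5 (j): row=2 col=3 char='_'
After 6 (j): row=3 col=3 char='_'
After 7 (j): row=3 col=3 char='_'
After 8 (gg): row=0 col=0 char='r'

Answer: rock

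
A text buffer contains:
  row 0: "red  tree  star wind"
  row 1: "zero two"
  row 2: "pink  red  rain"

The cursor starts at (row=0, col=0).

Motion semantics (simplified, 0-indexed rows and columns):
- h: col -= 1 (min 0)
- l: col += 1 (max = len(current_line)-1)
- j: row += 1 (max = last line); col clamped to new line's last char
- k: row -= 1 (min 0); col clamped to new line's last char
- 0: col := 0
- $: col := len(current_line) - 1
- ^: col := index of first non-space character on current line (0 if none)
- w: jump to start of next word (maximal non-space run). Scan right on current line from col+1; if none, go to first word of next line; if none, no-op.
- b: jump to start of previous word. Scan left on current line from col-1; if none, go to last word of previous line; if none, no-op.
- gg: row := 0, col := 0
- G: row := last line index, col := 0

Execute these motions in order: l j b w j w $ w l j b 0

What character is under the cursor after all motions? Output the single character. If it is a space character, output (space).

After 1 (l): row=0 col=1 char='e'
After 2 (j): row=1 col=1 char='e'
After 3 (b): row=1 col=0 char='z'
After 4 (w): row=1 col=5 char='t'
After 5 (j): row=2 col=5 char='_'
After 6 (w): row=2 col=6 char='r'
After 7 ($): row=2 col=14 char='n'
After 8 (w): row=2 col=14 char='n'
After 9 (l): row=2 col=14 char='n'
After 10 (j): row=2 col=14 char='n'
After 11 (b): row=2 col=11 char='r'
After 12 (0): row=2 col=0 char='p'

Answer: p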